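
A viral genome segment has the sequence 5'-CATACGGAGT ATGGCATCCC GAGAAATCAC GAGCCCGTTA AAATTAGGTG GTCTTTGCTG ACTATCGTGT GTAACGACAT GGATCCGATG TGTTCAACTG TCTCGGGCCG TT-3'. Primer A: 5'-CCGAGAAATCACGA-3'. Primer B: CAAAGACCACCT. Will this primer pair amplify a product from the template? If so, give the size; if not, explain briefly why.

Primer A (CCGAGAAATCACGA) matches the top strand at positions 19–32; it acts as a forward primer.
Primer B's reverse complement is AGGTGGTCTTTG, matching the top strand at positions 46–57; it acts as a reverse primer.
The 3' ends face each other across positions 19–57, giving a 39 bp product.

Yes — a 39 bp product.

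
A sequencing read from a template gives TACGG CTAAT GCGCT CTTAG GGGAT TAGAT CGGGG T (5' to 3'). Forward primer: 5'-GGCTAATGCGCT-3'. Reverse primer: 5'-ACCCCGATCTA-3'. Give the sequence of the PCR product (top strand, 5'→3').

The forward primer matches the template at positions 4–15.
The reverse primer's reverse complement is TAGATCGGGGT, which matches the template at positions 26–36.
The product is the template from position 4 through 36 (33 bp).

5'-GGCTAATGCGCTCTTAGGGGATTAGATCGGGGT-3'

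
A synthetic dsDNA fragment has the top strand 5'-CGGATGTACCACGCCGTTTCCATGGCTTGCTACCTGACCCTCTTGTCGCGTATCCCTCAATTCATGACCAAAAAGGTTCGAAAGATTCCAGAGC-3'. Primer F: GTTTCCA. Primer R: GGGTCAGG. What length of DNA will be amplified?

Scanning the template, GTTTCCA occurs at positions 16–22; this primer anneals to the bottom strand there with its 3' end pointing downstream.
Reverse complement of the reverse primer: CCTGACCC. This occurs on the top strand at positions 33–40.
The product runs from position 16 to position 40, so its length is 40 − 16 + 1 = 25 bp.

25 bp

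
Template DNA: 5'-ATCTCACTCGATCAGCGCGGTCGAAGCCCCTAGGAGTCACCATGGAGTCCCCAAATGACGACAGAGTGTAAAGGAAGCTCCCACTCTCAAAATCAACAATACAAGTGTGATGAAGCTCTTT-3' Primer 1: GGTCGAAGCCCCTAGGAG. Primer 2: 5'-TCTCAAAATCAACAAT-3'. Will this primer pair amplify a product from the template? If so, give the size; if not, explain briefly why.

No product — both primers anneal to the same strand and extend in the same direction.

Primer 1 (GGTCGAAGCCCCTAGGAG) matches the top strand at positions 19–36 (3' end points downstream).
Primer 2 (TCTCAAAATCAACAAT) also matches the top strand directly, at positions 85–100 — its reverse complement ATTGTTGATTTTGAGA is not present.
Both primers anneal to the bottom strand with 3' ends pointing the same way, so neither can prime synthesis back toward the other.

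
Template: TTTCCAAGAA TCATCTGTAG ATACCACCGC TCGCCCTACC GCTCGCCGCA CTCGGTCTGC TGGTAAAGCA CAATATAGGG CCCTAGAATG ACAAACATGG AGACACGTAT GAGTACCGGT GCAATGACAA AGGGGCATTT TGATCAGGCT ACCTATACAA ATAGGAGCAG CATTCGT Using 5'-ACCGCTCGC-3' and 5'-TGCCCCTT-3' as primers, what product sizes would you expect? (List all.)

112 bp, 100 bp

The forward primer ACCGCTCGC matches the top strand at positions 26–34, 38–46.
The reverse primer's reverse complement is AAGGGGCA, matching at positions 130–137.
Each forward site pairs with the reverse site to give a product ending at position 137: sizes 112, 100 bp.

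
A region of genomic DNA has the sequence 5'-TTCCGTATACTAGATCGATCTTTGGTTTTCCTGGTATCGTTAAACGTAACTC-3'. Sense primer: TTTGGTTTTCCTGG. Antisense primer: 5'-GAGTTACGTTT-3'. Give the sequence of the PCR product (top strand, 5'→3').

5'-TTTGGTTTTCCTGGTATCGTTAAACGTAACTC-3'

Scanning the template, TTTGGTTTTCCTGG occurs at positions 21–34; this primer anneals to the bottom strand there with its 3' end pointing downstream.
Taking the reverse complement of GAGTTACGTTT gives AAACGTAACTC, found at positions 42–52 on the template; the primer anneals here to the top strand with its 3' end pointing upstream.
The product is the template from position 21 through 52 (32 bp).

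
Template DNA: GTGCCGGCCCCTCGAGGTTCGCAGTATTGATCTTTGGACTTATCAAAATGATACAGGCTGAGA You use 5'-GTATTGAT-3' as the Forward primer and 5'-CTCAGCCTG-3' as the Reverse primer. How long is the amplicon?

39 bp

The forward primer matches the template at positions 24–31.
Taking the reverse complement of CTCAGCCTG gives CAGGCTGAG, found at positions 54–62 on the template; the primer anneals here to the top strand with its 3' end pointing upstream.
Product length = (reverse-primer end) − (forward-primer start) + 1 = 62 − 24 + 1 = 39 bp.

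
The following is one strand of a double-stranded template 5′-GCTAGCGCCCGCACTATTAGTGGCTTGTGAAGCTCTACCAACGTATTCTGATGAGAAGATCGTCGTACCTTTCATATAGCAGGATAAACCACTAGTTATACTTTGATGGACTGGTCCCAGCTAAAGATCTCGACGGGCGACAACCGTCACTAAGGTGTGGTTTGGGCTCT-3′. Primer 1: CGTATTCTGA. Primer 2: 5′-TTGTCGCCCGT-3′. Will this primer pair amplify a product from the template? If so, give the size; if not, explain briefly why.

Primer 1 (CGTATTCTGA) matches the top strand at positions 42–51; it acts as a forward primer.
Primer 2's reverse complement is ACGGGCGACAA, matching the top strand at positions 133–143; it acts as a reverse primer.
The 3' ends face each other across positions 42–143, giving a 102 bp product.

Yes — a 102 bp product.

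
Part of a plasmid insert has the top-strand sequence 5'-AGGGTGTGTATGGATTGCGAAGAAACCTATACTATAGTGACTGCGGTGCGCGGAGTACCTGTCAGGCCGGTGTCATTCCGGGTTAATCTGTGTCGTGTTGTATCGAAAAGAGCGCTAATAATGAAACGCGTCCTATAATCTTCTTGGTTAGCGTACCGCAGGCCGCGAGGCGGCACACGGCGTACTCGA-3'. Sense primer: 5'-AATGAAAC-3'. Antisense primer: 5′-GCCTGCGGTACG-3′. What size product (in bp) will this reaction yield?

44 bp

The forward primer matches the template at positions 120–127.
Taking the reverse complement of GCCTGCGGTACG gives CGTACCGCAGGC, found at positions 152–163 on the template; the primer anneals here to the top strand with its 3' end pointing upstream.
The product runs from position 120 to position 163, so its length is 163 − 120 + 1 = 44 bp.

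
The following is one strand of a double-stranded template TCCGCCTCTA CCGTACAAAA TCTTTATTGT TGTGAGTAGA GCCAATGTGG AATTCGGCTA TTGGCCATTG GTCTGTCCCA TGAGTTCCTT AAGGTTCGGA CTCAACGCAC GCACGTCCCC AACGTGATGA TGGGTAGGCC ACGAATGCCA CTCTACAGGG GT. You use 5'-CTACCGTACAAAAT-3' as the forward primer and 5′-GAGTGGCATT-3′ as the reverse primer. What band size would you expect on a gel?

146 bp

Scanning the template, CTACCGTACAAAAT occurs at positions 8–21; this primer anneals to the bottom strand there with its 3' end pointing downstream.
Reverse complement of the reverse primer: AATGCCACTC. This occurs on the top strand at positions 144–153.
Product length = (reverse-primer end) − (forward-primer start) + 1 = 153 − 8 + 1 = 146 bp.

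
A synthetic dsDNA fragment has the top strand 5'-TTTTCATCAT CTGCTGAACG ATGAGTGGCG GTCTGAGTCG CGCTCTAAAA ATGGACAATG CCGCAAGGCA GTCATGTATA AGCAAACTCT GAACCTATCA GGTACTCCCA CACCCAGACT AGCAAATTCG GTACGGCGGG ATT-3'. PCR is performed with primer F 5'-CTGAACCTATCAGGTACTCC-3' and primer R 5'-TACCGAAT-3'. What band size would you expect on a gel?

45 bp

Forward primer CTGAACCTATCAGGTACTCC is found on the top strand at positions 89–108.
The reverse primer's reverse complement is ATTCGGTA, which matches the template at positions 126–133.
The product runs from position 89 to position 133, so its length is 133 − 89 + 1 = 45 bp.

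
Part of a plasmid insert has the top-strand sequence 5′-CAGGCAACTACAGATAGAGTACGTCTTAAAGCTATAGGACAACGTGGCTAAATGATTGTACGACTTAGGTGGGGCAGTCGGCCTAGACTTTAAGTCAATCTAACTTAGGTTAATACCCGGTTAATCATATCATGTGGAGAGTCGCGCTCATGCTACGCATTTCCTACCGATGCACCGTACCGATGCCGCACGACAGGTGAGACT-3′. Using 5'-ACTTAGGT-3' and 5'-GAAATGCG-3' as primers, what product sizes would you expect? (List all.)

The forward primer ACTTAGGT matches the top strand at positions 63–70, 103–110.
The reverse primer's reverse complement is CGCATTTC, matching at positions 156–163.
Each forward site pairs with the reverse site to give a product ending at position 163: sizes 101, 61 bp.

101 bp, 61 bp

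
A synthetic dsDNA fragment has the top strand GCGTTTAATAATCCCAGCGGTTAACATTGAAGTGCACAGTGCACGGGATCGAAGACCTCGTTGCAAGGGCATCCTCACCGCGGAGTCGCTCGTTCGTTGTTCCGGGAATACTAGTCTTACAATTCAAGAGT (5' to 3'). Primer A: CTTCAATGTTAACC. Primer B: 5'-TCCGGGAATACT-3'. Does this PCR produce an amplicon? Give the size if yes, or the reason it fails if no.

Primer A (CTTCAATGTTAACC) has reverse complement GGTTAACATTGAAG, which matches the top strand at positions 19–32; primer A anneals to the top strand there with its 3' end pointing upstream toward position 19.
Primer B (TCCGGGAATACT) matches the top strand directly at positions 101–112; it anneals to the bottom strand with its 3' end pointing downstream toward position 112.
The 3' ends diverge (primer A extends toward position 1, primer B toward position 131), so the primers never converge on a shared product.

No product — the primers' 3' ends point away from each other.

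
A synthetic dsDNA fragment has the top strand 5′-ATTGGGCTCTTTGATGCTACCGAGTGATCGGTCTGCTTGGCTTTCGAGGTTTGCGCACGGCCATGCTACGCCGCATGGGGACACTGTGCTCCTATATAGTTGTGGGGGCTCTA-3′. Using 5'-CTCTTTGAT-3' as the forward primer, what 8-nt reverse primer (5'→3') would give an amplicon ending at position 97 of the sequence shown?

The forward primer binds at positions 7–15; the product's 3' end on the top strand is position 97.
The reverse primer anneals to the top strand over positions 90–97, i.e. to TCCTATAT.
Its sequence written 5'→3' is the reverse complement: ATATAGGA.

5'-ATATAGGA-3'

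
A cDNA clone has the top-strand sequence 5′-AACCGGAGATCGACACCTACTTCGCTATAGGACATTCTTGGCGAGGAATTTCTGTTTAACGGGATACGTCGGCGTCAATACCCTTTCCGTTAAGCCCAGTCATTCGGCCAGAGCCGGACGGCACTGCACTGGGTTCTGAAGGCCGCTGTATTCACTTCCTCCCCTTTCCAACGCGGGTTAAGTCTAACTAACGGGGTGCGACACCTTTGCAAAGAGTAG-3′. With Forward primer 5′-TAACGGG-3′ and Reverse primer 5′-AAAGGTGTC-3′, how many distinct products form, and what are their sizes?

The forward primer TAACGGG matches the top strand at positions 57–63, 189–195.
The reverse primer's reverse complement is GACACCTTT, matching at positions 200–208.
Each forward site pairs with the reverse site to give a product ending at position 208: sizes 152, 20 bp.

Two products: 152 bp, 20 bp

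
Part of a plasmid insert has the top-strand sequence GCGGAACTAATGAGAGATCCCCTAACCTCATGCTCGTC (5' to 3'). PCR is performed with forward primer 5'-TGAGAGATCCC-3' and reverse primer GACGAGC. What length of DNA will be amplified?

28 bp

Forward primer TGAGAGATCCC is found on the top strand at positions 11–21.
Reverse complement of the reverse primer: GCTCGTC. This occurs on the top strand at positions 32–38.
The product runs from position 11 to position 38, so its length is 38 − 11 + 1 = 28 bp.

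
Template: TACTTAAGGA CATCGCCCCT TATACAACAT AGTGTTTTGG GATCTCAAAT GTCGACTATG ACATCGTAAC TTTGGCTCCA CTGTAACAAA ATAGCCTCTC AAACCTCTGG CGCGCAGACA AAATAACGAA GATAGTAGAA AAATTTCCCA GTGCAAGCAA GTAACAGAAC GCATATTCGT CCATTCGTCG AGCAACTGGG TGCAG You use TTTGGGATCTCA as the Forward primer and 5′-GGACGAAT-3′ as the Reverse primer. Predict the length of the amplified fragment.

The forward primer matches the template at positions 36–47.
The reverse primer's reverse complement is ATTCGTCC, which matches the template at positions 175–182.
Amplicon spans positions 36–182: 147 bp.

147 bp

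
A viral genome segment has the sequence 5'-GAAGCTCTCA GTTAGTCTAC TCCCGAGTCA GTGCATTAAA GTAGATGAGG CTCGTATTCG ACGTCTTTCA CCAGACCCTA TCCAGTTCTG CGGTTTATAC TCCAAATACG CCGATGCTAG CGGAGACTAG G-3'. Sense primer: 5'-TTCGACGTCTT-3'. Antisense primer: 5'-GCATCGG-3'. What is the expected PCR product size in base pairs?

61 bp

Forward primer TTCGACGTCTT is found on the top strand at positions 57–67.
Reverse complement of the reverse primer: CCGATGC. This occurs on the top strand at positions 111–117.
The product runs from position 57 to position 117, so its length is 117 − 57 + 1 = 61 bp.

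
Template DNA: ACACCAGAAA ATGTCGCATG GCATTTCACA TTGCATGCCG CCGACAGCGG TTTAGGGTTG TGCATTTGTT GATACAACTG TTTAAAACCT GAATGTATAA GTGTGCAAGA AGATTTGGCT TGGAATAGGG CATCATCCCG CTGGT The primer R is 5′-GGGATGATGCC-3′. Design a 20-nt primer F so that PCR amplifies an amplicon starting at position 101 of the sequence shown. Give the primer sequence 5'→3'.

The reverse primer's reverse complement GGCATCATCCC matches the template at positions 129–139; the product starts at position 101.
The forward primer is identical to the top strand over positions 101–120: GTGTGCAAGAAGATTTGGCT.

5'-GTGTGCAAGAAGATTTGGCT-3'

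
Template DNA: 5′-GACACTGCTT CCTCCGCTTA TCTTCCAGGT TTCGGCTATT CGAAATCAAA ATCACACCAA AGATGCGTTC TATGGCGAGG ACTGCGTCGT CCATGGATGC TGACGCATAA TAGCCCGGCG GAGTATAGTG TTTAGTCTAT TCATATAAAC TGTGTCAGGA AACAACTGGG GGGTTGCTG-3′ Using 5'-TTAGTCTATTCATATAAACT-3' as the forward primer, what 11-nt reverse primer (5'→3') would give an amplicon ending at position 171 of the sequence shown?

5'-CCCCAGTTGTT-3'

The forward primer binds at positions 132–151; the product's 3' end on the top strand is position 171.
The reverse primer anneals to the top strand over positions 161–171, i.e. to AACAACTGGGG.
Its sequence written 5'→3' is the reverse complement: CCCCAGTTGTT.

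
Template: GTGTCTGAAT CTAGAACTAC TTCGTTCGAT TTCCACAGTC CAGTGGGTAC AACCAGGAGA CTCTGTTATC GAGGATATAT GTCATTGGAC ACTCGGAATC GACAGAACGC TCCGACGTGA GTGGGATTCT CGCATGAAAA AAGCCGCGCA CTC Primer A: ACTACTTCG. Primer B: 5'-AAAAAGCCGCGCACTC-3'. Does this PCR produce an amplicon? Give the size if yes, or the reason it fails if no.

Primer A (ACTACTTCG) matches the top strand at positions 16–24 (3' end points downstream).
Primer B (AAAAAGCCGCGCACTC) also matches the top strand directly, at positions 138–153 — its reverse complement GAGTGCGCGGCTTTTT is not present.
Both primers anneal to the bottom strand with 3' ends pointing the same way, so neither can prime synthesis back toward the other.

No product — both primers anneal to the same strand and extend in the same direction.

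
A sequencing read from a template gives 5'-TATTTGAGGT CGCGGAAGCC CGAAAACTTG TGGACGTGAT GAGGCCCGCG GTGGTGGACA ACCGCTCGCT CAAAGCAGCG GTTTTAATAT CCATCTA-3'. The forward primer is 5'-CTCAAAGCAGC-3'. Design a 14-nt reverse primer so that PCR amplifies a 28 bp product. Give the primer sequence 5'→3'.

5'-AGATGGATATTAAA-3'

The forward primer binds at positions 69–79, so a 28 bp product ends at position 69 + 28 − 1 = 96.
The reverse primer anneals to the top strand over positions 83–96, i.e. to TTTAATATCCATCT.
Its sequence written 5'→3' is the reverse complement: AGATGGATATTAAA.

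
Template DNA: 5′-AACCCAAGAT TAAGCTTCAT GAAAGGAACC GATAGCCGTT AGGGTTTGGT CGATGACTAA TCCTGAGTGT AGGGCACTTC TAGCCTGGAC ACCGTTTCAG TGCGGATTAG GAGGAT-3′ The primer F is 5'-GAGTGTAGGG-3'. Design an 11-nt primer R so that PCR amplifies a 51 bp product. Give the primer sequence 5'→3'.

5'-TCCTCCTAATC-3'

The forward primer binds at positions 65–74, so a 51 bp product ends at position 65 + 51 − 1 = 115.
The reverse primer anneals to the top strand over positions 105–115, i.e. to GATTAGGAGGA.
Its sequence written 5'→3' is the reverse complement: TCCTCCTAATC.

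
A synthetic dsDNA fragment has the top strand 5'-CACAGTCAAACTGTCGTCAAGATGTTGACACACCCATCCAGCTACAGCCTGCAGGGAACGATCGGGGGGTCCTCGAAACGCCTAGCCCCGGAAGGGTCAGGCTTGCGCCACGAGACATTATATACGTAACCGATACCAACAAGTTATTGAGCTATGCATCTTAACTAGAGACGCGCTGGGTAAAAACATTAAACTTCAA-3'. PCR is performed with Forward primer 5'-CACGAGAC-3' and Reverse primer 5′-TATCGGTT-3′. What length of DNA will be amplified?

Scanning the template, CACGAGAC occurs at positions 109–116; this primer anneals to the bottom strand there with its 3' end pointing downstream.
The reverse primer's reverse complement is AACCGATA, which matches the template at positions 128–135.
Amplicon spans positions 109–135: 27 bp.

27 bp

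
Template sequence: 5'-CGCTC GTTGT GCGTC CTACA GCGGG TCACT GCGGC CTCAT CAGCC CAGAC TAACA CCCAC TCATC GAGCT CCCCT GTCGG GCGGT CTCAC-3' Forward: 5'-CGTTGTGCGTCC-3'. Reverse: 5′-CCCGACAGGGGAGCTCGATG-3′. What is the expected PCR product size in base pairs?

77 bp

The forward primer matches the template at positions 5–16.
Taking the reverse complement of CCCGACAGGGGAGCTCGATG gives CATCGAGCTCCCCTGTCGGG, found at positions 62–81 on the template; the primer anneals here to the top strand with its 3' end pointing upstream.
Amplicon spans positions 5–81: 77 bp.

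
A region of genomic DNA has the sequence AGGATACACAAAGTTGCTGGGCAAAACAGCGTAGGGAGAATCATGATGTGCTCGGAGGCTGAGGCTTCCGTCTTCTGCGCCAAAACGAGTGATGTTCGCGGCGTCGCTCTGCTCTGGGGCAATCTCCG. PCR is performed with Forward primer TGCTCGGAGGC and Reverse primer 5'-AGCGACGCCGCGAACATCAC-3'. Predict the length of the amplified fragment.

Forward primer TGCTCGGAGGC is found on the top strand at positions 49–59.
Taking the reverse complement of AGCGACGCCGCGAACATCAC gives GTGATGTTCGCGGCGTCGCT, found at positions 89–108 on the template; the primer anneals here to the top strand with its 3' end pointing upstream.
Amplicon spans positions 49–108: 60 bp.

60 bp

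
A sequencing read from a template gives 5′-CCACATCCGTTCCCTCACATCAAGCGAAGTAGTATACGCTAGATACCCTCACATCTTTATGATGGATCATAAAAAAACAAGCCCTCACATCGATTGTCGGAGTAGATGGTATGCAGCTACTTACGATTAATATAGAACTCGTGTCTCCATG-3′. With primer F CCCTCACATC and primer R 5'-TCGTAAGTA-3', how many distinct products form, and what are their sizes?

The forward primer CCCTCACATC matches the top strand at positions 12–21, 46–55, 82–91.
The reverse primer's reverse complement is TACTTACGA, matching at positions 118–126.
Each forward site pairs with the reverse site to give a product ending at position 126: sizes 115, 81, 45 bp.

Three products: 115 bp, 81 bp, 45 bp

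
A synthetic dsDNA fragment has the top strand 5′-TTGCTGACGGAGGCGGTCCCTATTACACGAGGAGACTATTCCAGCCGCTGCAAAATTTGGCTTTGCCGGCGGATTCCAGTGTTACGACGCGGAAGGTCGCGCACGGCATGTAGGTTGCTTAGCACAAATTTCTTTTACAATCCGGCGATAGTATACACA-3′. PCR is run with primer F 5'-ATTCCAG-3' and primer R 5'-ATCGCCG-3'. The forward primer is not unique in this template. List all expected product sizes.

The forward primer ATTCCAG matches the top strand at positions 38–44, 73–79.
The reverse primer's reverse complement is CGGCGAT, matching at positions 143–149.
Each forward site pairs with the reverse site to give a product ending at position 149: sizes 112, 77 bp.

112 bp, 77 bp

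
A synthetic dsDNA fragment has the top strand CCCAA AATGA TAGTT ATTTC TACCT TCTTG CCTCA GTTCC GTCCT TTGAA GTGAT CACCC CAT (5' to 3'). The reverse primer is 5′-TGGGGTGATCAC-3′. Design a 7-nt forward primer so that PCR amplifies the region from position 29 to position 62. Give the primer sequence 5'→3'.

5'-TGCCTCA-3'

The reverse primer's reverse complement GTGATCACCCCA matches the template at positions 51–62; the product starts at position 29.
The forward primer is identical to the top strand over positions 29–35: TGCCTCA.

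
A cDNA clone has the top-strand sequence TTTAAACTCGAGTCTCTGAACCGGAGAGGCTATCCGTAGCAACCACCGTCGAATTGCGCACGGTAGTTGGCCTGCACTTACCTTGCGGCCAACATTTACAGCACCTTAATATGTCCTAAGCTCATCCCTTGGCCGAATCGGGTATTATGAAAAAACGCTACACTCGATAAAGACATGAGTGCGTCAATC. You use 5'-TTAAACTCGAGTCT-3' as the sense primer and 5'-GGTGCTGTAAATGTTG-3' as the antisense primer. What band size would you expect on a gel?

The forward primer matches the template at positions 2–15.
Reverse complement of the reverse primer: CAACATTTACAGCACC. This occurs on the top strand at positions 90–105.
The product runs from position 2 to position 105, so its length is 105 − 2 + 1 = 104 bp.

104 bp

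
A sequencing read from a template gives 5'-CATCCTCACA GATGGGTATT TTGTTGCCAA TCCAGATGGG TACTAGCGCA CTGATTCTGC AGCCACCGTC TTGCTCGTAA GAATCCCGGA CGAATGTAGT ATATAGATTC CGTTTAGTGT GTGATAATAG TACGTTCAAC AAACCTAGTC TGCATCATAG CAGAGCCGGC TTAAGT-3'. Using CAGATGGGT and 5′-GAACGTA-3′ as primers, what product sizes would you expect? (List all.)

129 bp, 105 bp

The forward primer CAGATGGGT matches the top strand at positions 9–17, 33–41.
The reverse primer's reverse complement is TACGTTC, matching at positions 131–137.
Each forward site pairs with the reverse site to give a product ending at position 137: sizes 129, 105 bp.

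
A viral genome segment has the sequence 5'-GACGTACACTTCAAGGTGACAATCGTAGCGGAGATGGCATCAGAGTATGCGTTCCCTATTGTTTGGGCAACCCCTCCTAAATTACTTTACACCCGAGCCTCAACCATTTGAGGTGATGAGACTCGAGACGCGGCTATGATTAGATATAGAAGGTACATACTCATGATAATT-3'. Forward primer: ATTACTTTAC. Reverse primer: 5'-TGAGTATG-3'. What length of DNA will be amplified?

83 bp

Scanning the template, ATTACTTTAC occurs at positions 81–90; this primer anneals to the bottom strand there with its 3' end pointing downstream.
Reverse complement of the reverse primer: CATACTCA. This occurs on the top strand at positions 156–163.
Amplicon spans positions 81–163: 83 bp.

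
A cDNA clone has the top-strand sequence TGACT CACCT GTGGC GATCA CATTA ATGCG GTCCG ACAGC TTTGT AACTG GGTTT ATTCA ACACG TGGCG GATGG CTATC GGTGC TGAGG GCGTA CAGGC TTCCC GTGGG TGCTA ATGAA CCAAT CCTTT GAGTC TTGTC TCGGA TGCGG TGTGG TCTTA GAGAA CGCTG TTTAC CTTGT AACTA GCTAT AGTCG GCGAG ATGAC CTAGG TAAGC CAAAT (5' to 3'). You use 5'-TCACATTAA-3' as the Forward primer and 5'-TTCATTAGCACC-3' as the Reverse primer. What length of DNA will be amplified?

Scanning the template, TCACATTAA occurs at positions 18–26; this primer anneals to the bottom strand there with its 3' end pointing downstream.
The reverse primer's reverse complement is GGTGCTAATGAA, which matches the template at positions 109–120.
Amplicon spans positions 18–120: 103 bp.

103 bp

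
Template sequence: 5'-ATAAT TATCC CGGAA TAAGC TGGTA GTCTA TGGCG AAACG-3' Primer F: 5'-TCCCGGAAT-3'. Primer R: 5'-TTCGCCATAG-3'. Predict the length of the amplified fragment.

Forward primer TCCCGGAAT is found on the top strand at positions 8–16.
The reverse primer's reverse complement is CTATGGCGAA, which matches the template at positions 28–37.
The product runs from position 8 to position 37, so its length is 37 − 8 + 1 = 30 bp.

30 bp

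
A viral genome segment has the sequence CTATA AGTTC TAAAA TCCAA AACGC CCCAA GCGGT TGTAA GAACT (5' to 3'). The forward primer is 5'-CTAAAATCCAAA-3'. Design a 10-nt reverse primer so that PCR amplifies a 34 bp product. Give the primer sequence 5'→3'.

The forward primer binds at positions 10–21, so a 34 bp product ends at position 10 + 34 − 1 = 43.
The reverse primer anneals to the top strand over positions 34–43, i.e. to GTTGTAAGAA.
Its sequence written 5'→3' is the reverse complement: TTCTTACAAC.

5'-TTCTTACAAC-3'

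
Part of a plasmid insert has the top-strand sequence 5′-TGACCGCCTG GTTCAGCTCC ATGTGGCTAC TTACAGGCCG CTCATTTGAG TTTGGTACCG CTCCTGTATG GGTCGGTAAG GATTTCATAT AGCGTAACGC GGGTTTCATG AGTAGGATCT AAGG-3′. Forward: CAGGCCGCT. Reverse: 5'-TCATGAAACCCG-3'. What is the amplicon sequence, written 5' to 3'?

Forward primer CAGGCCGCT is found on the top strand at positions 34–42.
Taking the reverse complement of TCATGAAACCCG gives CGGGTTTCATGA, found at positions 100–111 on the template; the primer anneals here to the top strand with its 3' end pointing upstream.
The product is the template from position 34 through 111 (78 bp).

5'-CAGGCCGCTCATTTGAGTTTGGTACCGCTCCTGTATGGGTCGGTAAGGATTTCATATAGCGTAACGCGGGTTTCATGA-3'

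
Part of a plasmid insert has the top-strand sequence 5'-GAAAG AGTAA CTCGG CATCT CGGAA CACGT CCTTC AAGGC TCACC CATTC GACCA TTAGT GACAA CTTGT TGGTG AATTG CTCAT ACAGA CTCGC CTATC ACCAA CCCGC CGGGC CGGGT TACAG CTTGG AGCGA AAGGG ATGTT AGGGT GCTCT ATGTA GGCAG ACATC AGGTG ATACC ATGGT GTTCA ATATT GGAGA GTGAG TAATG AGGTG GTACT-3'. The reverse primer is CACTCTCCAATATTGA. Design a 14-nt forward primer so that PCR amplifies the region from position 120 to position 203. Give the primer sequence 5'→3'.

The reverse primer's reverse complement TCAATATTGGAGAGTG matches the template at positions 188–203; the product starts at position 120.
The forward primer is identical to the top strand over positions 120–133: TTACAGCTTGGAGC.

5'-TTACAGCTTGGAGC-3'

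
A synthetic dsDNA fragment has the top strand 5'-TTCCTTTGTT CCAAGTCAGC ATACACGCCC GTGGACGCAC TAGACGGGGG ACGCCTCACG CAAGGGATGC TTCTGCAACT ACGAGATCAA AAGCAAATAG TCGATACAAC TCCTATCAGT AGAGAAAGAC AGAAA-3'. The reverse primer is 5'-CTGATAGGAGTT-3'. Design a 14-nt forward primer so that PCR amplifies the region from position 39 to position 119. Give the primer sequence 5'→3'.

The reverse primer's reverse complement AACTCCTATCAG matches the template at positions 108–119; the product starts at position 39.
The forward primer is identical to the top strand over positions 39–52: ACTAGACGGGGGAC.

5'-ACTAGACGGGGGAC-3'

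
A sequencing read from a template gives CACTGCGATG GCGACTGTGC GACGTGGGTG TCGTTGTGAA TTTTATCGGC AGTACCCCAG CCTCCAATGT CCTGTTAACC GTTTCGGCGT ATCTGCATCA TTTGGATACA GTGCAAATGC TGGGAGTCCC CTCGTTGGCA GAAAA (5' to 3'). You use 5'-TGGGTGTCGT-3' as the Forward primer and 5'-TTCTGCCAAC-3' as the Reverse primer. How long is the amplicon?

119 bp

The forward primer matches the template at positions 25–34.
The reverse primer's reverse complement is GTTGGCAGAA, which matches the template at positions 134–143.
The product runs from position 25 to position 143, so its length is 143 − 25 + 1 = 119 bp.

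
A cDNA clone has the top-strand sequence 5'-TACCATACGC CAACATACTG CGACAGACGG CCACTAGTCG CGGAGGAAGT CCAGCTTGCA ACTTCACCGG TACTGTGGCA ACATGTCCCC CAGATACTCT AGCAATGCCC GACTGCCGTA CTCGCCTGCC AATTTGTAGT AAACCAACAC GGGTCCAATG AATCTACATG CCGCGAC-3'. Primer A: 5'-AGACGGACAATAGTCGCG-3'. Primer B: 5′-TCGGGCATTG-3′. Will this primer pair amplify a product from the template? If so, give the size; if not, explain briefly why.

Primer A (AGACGGACAATAGTCGCG) does not match the top strand, and its reverse complement CGCGACTATTGTCCGTCT does not match either.
With no annealing site for primer A, no amplification occurs.

No product — primer A has no binding site in the template.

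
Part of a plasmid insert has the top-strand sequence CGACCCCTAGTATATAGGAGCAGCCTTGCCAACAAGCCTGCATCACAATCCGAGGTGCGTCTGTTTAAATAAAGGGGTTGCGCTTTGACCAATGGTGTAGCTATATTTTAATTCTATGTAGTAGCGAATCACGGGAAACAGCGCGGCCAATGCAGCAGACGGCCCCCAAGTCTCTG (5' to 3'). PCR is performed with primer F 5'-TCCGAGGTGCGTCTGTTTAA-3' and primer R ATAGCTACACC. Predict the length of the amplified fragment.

Scanning the template, TCCGAGGTGCGTCTGTTTAA occurs at positions 49–68; this primer anneals to the bottom strand there with its 3' end pointing downstream.
Reverse complement of the reverse primer: GGTGTAGCTAT. This occurs on the top strand at positions 94–104.
Amplicon spans positions 49–104: 56 bp.

56 bp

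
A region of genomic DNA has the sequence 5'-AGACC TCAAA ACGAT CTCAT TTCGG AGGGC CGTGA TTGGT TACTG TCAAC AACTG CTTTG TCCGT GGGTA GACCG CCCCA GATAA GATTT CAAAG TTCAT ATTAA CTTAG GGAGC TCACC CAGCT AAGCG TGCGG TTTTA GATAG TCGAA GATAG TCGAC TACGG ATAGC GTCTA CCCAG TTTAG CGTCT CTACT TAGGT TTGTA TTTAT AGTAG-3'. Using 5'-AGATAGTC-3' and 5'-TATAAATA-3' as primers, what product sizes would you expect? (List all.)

72 bp, 62 bp

The forward primer AGATAGTC matches the top strand at positions 140–147, 150–157.
The reverse primer's reverse complement is TATTTATA, matching at positions 204–211.
Each forward site pairs with the reverse site to give a product ending at position 211: sizes 72, 62 bp.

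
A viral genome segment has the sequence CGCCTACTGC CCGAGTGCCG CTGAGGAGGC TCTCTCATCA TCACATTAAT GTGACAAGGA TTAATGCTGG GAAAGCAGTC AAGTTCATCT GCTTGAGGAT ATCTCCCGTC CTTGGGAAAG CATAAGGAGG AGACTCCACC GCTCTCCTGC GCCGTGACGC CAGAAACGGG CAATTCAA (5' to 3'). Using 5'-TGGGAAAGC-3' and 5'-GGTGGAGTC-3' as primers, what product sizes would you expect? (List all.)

73 bp, 28 bp

The forward primer TGGGAAAGC matches the top strand at positions 68–76, 113–121.
The reverse primer's reverse complement is GACTCCACC, matching at positions 132–140.
Each forward site pairs with the reverse site to give a product ending at position 140: sizes 73, 28 bp.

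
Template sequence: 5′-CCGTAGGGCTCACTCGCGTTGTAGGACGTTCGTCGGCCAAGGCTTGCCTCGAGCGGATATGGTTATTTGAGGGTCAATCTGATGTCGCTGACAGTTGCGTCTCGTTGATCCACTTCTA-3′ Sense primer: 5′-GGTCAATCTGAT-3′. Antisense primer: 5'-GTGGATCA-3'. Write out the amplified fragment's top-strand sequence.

The forward primer matches the template at positions 72–83.
Taking the reverse complement of GTGGATCA gives TGATCCAC, found at positions 106–113 on the template; the primer anneals here to the top strand with its 3' end pointing upstream.
The product is the template from position 72 through 113 (42 bp).

5'-GGTCAATCTGATGTCGCTGACAGTTGCGTCTCGTTGATCCAC-3'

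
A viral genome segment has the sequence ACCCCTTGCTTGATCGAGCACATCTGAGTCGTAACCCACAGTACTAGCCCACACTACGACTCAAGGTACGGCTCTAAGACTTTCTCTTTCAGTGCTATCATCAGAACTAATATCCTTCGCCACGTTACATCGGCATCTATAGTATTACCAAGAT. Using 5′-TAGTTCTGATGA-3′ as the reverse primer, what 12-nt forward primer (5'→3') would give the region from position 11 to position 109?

The reverse primer's reverse complement TCATCAGAACTA matches the template at positions 98–109; the product starts at position 11.
The forward primer is identical to the top strand over positions 11–22: TGATCGAGCACA.

5'-TGATCGAGCACA-3'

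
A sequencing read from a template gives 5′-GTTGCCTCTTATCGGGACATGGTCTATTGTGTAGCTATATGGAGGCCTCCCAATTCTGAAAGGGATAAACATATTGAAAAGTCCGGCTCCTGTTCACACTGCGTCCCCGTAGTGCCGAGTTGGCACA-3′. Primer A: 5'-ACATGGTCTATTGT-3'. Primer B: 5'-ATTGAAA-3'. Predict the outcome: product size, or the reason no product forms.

Primer A (ACATGGTCTATTGT) matches the top strand at positions 17–30 (3' end points downstream).
Primer B (ATTGAAA) also matches the top strand directly, at positions 73–79 — its reverse complement TTTCAAT is not present.
Both primers anneal to the bottom strand with 3' ends pointing the same way, so neither can prime synthesis back toward the other.

No product — both primers anneal to the same strand and extend in the same direction.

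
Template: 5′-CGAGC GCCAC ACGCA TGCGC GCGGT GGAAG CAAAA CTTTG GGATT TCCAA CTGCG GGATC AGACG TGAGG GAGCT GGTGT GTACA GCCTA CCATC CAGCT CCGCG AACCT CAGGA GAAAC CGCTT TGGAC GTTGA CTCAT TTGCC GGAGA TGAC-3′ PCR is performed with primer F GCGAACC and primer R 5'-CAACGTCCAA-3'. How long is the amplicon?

Forward primer GCGAACC is found on the top strand at positions 103–109.
Taking the reverse complement of CAACGTCCAA gives TTGGACGTTG, found at positions 125–134 on the template; the primer anneals here to the top strand with its 3' end pointing upstream.
Amplicon spans positions 103–134: 32 bp.

32 bp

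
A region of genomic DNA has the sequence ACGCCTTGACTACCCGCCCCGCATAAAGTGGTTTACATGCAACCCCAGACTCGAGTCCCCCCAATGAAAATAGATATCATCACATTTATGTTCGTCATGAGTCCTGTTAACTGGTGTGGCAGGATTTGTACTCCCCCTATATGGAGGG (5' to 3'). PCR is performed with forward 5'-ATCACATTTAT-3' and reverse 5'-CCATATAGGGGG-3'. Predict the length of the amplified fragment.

The forward primer matches the template at positions 79–89.
Reverse complement of the reverse primer: CCCCCTATATGG. This occurs on the top strand at positions 133–144.
Product length = (reverse-primer end) − (forward-primer start) + 1 = 144 − 79 + 1 = 66 bp.

66 bp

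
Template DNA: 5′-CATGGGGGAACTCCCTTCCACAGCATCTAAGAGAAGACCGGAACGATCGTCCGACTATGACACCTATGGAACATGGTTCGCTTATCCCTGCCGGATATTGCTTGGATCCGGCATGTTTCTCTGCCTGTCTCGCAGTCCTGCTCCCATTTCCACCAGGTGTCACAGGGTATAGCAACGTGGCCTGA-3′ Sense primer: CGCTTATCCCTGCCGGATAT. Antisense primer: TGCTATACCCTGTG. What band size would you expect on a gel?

96 bp

The forward primer matches the template at positions 79–98.
Reverse complement of the reverse primer: CACAGGGTATAGCA. This occurs on the top strand at positions 161–174.
Amplicon spans positions 79–174: 96 bp.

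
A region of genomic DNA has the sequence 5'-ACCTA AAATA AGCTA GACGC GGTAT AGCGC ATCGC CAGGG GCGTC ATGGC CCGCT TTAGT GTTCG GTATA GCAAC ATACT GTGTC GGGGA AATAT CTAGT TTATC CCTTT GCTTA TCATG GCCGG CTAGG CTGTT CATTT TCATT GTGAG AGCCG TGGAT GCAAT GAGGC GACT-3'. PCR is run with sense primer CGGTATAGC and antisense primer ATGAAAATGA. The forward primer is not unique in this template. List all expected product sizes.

125 bp, 81 bp

The forward primer CGGTATAGC matches the top strand at positions 20–28, 64–72.
The reverse primer's reverse complement is TCATTTTCAT, matching at positions 135–144.
Each forward site pairs with the reverse site to give a product ending at position 144: sizes 125, 81 bp.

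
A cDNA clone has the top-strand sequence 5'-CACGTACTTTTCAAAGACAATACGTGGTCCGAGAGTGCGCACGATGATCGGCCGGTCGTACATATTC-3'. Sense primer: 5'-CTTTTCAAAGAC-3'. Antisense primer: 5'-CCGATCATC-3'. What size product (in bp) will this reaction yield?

45 bp

Forward primer CTTTTCAAAGAC is found on the top strand at positions 7–18.
Reverse complement of the reverse primer: GATGATCGG. This occurs on the top strand at positions 43–51.
The product runs from position 7 to position 51, so its length is 51 − 7 + 1 = 45 bp.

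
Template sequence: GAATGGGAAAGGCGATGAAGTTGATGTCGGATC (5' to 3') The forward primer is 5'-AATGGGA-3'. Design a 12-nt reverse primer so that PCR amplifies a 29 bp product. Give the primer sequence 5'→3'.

5'-CCGACATCAACT-3'

The forward primer binds at positions 2–8, so a 29 bp product ends at position 2 + 29 − 1 = 30.
The reverse primer anneals to the top strand over positions 19–30, i.e. to AGTTGATGTCGG.
Its sequence written 5'→3' is the reverse complement: CCGACATCAACT.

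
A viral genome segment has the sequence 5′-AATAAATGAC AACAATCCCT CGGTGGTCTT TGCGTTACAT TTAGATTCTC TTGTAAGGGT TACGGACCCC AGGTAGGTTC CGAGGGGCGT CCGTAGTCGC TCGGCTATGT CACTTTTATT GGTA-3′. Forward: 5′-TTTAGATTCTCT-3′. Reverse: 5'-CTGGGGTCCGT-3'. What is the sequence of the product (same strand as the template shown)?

5'-TTTAGATTCTCTTGTAAGGGTTACGGACCCCAG-3'

The forward primer matches the template at positions 40–51.
The reverse primer's reverse complement is ACGGACCCCAG, which matches the template at positions 62–72.
The product is the template from position 40 through 72 (33 bp).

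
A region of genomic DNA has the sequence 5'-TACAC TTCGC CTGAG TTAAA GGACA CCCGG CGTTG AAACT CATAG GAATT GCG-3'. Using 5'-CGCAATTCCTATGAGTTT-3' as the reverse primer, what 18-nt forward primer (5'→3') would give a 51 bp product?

The reverse primer's reverse complement AAACTCATAGGAATTGCG matches the template at positions 36–53, so the product ends at position 53.
A 51 bp product then starts at position 53 − 51 + 1 = 3.
The forward primer is identical to the top strand there: CACTTCGCCTGAGTTAAA.

5'-CACTTCGCCTGAGTTAAA-3'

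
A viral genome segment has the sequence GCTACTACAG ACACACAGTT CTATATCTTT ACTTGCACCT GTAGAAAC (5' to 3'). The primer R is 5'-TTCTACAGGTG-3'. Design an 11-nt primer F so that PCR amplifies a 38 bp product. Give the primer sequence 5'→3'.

5'-AGACACACAGT-3'

The reverse primer's reverse complement CACCTGTAGAA matches the template at positions 36–46, so the product ends at position 46.
A 38 bp product then starts at position 46 − 38 + 1 = 9.
The forward primer is identical to the top strand there: AGACACACAGT.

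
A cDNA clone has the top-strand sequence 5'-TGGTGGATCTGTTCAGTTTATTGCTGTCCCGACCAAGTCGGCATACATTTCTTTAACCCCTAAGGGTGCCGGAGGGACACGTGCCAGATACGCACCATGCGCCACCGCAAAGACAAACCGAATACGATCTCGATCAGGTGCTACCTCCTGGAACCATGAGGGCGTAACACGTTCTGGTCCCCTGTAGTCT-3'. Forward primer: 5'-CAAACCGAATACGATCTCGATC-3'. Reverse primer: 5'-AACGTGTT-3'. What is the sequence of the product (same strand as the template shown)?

Forward primer CAAACCGAATACGATCTCGATC is found on the top strand at positions 114–135.
Taking the reverse complement of AACGTGTT gives AACACGTT, found at positions 166–173 on the template; the primer anneals here to the top strand with its 3' end pointing upstream.
The product is the template from position 114 through 173 (60 bp).

5'-CAAACCGAATACGATCTCGATCAGGTGCTACCTCCTGGAACCATGAGGGCGTAACACGTT-3'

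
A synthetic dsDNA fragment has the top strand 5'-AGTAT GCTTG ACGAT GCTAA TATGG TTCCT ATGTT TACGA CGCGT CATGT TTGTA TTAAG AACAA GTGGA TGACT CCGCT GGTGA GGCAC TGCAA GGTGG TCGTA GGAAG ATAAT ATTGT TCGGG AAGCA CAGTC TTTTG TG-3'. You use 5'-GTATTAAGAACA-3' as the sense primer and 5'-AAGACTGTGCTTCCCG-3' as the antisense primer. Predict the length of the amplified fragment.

Scanning the template, GTATTAAGAACA occurs at positions 53–64; this primer anneals to the bottom strand there with its 3' end pointing downstream.
Reverse complement of the reverse primer: CGGGAAGCACAGTCTT. This occurs on the top strand at positions 122–137.
Amplicon spans positions 53–137: 85 bp.

85 bp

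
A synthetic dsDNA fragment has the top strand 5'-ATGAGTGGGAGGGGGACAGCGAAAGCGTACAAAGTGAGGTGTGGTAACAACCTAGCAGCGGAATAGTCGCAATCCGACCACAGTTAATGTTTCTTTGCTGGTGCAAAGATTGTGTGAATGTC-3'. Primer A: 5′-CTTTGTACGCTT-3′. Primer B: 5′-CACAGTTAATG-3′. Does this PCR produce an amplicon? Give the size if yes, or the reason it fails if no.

No product — the primers' 3' ends point away from each other.

Primer A (CTTTGTACGCTT) has reverse complement AAGCGTACAAAG, which matches the top strand at positions 23–34; primer A anneals to the top strand there with its 3' end pointing upstream toward position 23.
Primer B (CACAGTTAATG) matches the top strand directly at positions 79–89; it anneals to the bottom strand with its 3' end pointing downstream toward position 89.
The 3' ends diverge (primer A extends toward position 1, primer B toward position 122), so the primers never converge on a shared product.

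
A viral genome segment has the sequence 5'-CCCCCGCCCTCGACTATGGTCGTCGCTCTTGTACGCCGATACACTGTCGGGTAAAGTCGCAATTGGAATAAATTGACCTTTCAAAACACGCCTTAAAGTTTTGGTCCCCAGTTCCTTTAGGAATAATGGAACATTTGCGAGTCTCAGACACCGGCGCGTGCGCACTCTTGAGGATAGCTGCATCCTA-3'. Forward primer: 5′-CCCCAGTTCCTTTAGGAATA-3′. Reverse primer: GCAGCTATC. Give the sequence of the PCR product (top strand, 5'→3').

5'-CCCCAGTTCCTTTAGGAATAATGGAACATTTGCGAGTCTCAGACACCGGCGCGTGCGCACTCTTGAGGATAGCTGC-3'

Forward primer CCCCAGTTCCTTTAGGAATA is found on the top strand at positions 106–125.
The reverse primer's reverse complement is GATAGCTGC, which matches the template at positions 173–181.
The product is the template from position 106 through 181 (76 bp).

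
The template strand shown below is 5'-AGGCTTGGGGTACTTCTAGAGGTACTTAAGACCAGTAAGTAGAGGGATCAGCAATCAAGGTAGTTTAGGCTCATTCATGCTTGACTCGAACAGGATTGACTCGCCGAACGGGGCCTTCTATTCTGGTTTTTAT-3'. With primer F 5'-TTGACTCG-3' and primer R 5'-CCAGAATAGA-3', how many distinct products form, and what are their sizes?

The forward primer TTGACTCG matches the top strand at positions 81–88, 96–103.
The reverse primer's reverse complement is TCTATTCTGG, matching at positions 117–126.
Each forward site pairs with the reverse site to give a product ending at position 126: sizes 46, 31 bp.

Two products: 46 bp, 31 bp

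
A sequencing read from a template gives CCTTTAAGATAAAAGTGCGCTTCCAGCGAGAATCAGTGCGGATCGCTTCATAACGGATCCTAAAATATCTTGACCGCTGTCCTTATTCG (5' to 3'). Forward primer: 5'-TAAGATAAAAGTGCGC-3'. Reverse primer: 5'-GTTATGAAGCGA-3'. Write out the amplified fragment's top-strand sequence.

Scanning the template, TAAGATAAAAGTGCGC occurs at positions 5–20; this primer anneals to the bottom strand there with its 3' end pointing downstream.
The reverse primer's reverse complement is TCGCTTCATAAC, which matches the template at positions 43–54.
The product is the template from position 5 through 54 (50 bp).

5'-TAAGATAAAAGTGCGCTTCCAGCGAGAATCAGTGCGGATCGCTTCATAAC-3'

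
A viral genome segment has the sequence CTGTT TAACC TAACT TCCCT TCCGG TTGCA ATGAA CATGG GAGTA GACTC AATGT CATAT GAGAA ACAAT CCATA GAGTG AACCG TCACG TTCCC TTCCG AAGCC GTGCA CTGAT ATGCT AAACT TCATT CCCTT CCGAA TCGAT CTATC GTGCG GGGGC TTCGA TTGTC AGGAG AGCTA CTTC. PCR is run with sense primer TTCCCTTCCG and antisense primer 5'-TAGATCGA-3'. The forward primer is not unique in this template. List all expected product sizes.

The forward primer TTCCCTTCCG matches the top strand at positions 15–24, 91–100, 129–138.
The reverse primer's reverse complement is TCGATCTA, matching at positions 141–148.
Each forward site pairs with the reverse site to give a product ending at position 148: sizes 134, 58, 20 bp.

134 bp, 58 bp, 20 bp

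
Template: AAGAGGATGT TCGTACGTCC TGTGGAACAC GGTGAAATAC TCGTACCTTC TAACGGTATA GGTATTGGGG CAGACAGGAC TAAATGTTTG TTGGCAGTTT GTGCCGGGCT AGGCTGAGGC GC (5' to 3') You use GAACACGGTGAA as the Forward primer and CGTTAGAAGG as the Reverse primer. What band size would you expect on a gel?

The forward primer matches the template at positions 25–36.
Reverse complement of the reverse primer: CCTTCTAACG. This occurs on the top strand at positions 46–55.
The product runs from position 25 to position 55, so its length is 55 − 25 + 1 = 31 bp.

31 bp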